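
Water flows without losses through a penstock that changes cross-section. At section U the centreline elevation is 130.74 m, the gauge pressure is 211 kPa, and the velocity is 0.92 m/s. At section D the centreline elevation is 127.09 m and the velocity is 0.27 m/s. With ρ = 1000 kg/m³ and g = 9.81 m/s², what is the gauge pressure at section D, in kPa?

P₂ ≈ 247 kPa

Pressure head at U: ψ₁ = P₁/(ρg) = 211×1000 / (1000 × 9.81) = 21.51 m.
Velocity heads: v₁²/2g = 0.92²/19.62 = 0.043 m; v₂²/2g = 0.27²/19.62 = 0.004 m.
Total head H = z₁ + ψ₁ + v₁²/2g = 130.74 + 21.51 + 0.043 = 152.29 m.
ψ₂ = H − z₂ − v₂²/2g = 152.29 − 127.09 − 0.004 = 25.20 m.
P₂ = ρgψ₂ = 1000 × 9.81 × 25.20 ≈ 247 kPa.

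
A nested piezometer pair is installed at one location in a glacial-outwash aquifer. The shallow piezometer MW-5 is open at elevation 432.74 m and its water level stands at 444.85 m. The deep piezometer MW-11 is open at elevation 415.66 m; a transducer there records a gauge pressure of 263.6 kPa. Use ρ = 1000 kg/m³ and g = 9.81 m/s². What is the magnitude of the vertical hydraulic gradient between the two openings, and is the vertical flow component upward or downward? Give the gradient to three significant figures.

|i_v| ≈ 0.136; vertical flow is downward

Total head at MW-5: h = 444.85 m (water level in the standpipe).
Pressure head at MW-11: ψ = P/(ρg) = 263.6×1000 / (1000 × 9.81) = 26.87 m.
Total head at MW-11: h = z + ψ = 415.66 + 26.87 = 442.53 m.
Δh = h(MW-5) − h(MW-11) = 444.85 − 442.53 = 2.32 m.
Vertical separation Δz = 432.74 − 415.66 = 17.08 m.
|i_v| = |Δh| / Δz = 2.32 / 17.08 = 0.136.
Head is higher in the shallow piezometer, so vertical flow is downward (recharge condition).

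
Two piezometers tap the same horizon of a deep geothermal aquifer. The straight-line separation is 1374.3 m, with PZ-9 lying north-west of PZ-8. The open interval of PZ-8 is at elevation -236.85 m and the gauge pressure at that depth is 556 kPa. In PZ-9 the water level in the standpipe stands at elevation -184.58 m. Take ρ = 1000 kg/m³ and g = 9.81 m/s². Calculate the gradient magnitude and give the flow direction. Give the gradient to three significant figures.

i ≈ 0.00321; groundwater flows toward the north-west

Pressure head at PZ-8: ψ = P/(ρg) = 556×1000 / (1000 × 9.81) = 56.68 m.
Total head at PZ-8: h = z + ψ = -236.85 + 56.68 = -180.17 m.
Total head at PZ-9: h = -184.58 m (water level in the piezometer is the total head).
Head difference: h(PZ-8) − h(PZ-9) = -180.17 − (-184.58) = 4.41 m.
Hydraulic gradient: i = |Δh| / L = 4.41 / 1374.3 = 0.00321.
Flow is from higher to lower head: from PZ-8 toward PZ-9, i.e. toward the north-west.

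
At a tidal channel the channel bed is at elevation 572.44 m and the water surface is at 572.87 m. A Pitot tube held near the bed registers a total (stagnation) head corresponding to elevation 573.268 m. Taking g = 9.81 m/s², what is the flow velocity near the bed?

v ≈ 2.79 m/s

Near the bed, under hydrostatic conditions, the piezometric head (z + ψ) equals the free-surface elevation, 572.87 m.
Velocity head = total − piezometric = 573.268 − 572.87 = 0.398 m.
v = √(2g·h_v) = √(2 × 9.81 × 0.398) = 2.79 m/s.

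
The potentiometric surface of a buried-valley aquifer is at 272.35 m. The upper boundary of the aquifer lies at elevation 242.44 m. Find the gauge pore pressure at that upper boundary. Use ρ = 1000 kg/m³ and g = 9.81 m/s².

P ≈ 293 kPa

Pressure head at the aquifer top: ψ = h − z = 272.35 − 242.44 = 29.91 m.
P = ρgψ = 1000 × 9.81 × 29.91 = 293417 Pa ≈ 293 kPa.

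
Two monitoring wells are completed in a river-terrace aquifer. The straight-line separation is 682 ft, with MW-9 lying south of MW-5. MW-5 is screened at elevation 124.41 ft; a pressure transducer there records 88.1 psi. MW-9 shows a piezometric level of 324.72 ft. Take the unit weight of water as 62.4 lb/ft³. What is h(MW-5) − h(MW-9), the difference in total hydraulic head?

Δh ≈ 3.00 ft

Pressure head at MW-5: ψ = 144·P/γ = 144 × 88.1 / 62.4 = 203.31 ft.
Total head at MW-5: h = z + ψ = 124.41 + 203.31 = 327.72 ft.
Total head at MW-9: h = 324.72 ft (water level in the piezometer is the total head).
Head difference: h(MW-5) − h(MW-9) = 327.72 − 324.72 = 3.00 ft.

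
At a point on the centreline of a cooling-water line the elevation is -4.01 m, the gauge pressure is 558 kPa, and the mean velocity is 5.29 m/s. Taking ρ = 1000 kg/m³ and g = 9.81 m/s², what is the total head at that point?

h ≈ 54.30 m

Pressure head ψ = P/(ρg) = 558×1000 / (1000 × 9.81) = 56.88 m.
Velocity head = v²/(2g) = 5.29² / (2 × 9.81) = 1.426 m.
h = z + ψ + v²/(2g) = -4.01 + 56.88 + 1.426 = 54.30 m.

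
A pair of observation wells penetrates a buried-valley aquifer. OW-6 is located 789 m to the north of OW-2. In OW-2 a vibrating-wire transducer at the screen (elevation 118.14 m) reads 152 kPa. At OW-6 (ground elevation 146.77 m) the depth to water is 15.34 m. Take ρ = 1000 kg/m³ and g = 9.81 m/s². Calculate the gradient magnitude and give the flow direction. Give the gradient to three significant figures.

Pressure head at OW-2: ψ = P/(ρg) = 152×1000 / (1000 × 9.81) = 15.49 m.
Total head at OW-2: h = z + ψ = 118.14 + 15.49 = 133.63 m.
Total head at OW-6: h = 146.77 − 15.34 = 131.43 m.
Head difference: h(OW-2) − h(OW-6) = 133.63 − 131.43 = 2.20 m.
Hydraulic gradient: i = |Δh| / L = 2.20 / 789 = 0.00279.
Flow is from higher to lower head: from OW-2 toward OW-6, i.e. toward the north.

i ≈ 0.00279; groundwater flows toward the north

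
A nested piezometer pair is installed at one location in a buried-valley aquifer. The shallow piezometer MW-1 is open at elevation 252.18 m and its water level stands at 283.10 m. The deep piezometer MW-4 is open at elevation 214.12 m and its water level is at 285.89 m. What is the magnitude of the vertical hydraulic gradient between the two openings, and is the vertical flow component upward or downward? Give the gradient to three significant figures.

Total head at MW-1: h = 283.10 m (water level in the standpipe).
Total head at MW-4: h = 285.89 m.
Δh = h(MW-1) − h(MW-4) = 283.10 − 285.89 = -2.79 m.
Vertical separation Δz = 252.18 − 214.12 = 38.06 m.
|i_v| = |Δh| / Δz = 2.79 / 38.06 = 0.0733.
Head is higher in the deep piezometer, so vertical flow is upward (discharge condition).

|i_v| ≈ 0.0733; vertical flow is upward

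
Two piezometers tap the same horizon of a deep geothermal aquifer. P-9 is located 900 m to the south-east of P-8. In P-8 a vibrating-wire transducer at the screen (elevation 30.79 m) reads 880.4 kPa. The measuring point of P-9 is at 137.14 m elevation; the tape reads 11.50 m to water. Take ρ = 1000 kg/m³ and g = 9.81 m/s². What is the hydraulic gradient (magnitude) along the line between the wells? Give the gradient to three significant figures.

Pressure head at P-8: ψ = P/(ρg) = 880.4×1000 / (1000 × 9.81) = 89.75 m.
Total head at P-8: h = z + ψ = 30.79 + 89.75 = 120.54 m.
Total head at P-9: h = 137.14 − 11.50 = 125.64 m.
Head difference: h(P-8) − h(P-9) = 120.54 − 125.64 = -5.10 m.
Hydraulic gradient: i = |Δh| / L = 5.10 / 900 = 0.00567.

i ≈ 0.00567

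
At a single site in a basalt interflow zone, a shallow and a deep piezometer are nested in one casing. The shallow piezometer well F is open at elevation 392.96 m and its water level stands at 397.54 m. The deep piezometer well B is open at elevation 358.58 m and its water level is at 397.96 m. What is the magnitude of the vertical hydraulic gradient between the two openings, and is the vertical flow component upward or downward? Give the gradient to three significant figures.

Total head at well F: h = 397.54 m (water level in the standpipe).
Total head at well B: h = 397.96 m.
Δh = h(well F) − h(well B) = 397.54 − 397.96 = -0.42 m.
Vertical separation Δz = 392.96 − 358.58 = 34.38 m.
|i_v| = |Δh| / Δz = 0.42 / 34.38 = 0.0122.
Head is higher in the deep piezometer, so vertical flow is upward (discharge condition).

|i_v| ≈ 0.0122; vertical flow is upward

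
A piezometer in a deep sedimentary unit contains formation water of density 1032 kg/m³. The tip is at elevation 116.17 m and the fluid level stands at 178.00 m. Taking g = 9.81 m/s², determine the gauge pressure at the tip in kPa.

P ≈ 626 kPa

Pressure head ψ = h − z = 178.00 − 116.17 = 61.83 m.
P = ρgψ = 1032 × 9.81 × 61.83 = 625962 Pa ≈ 626 kPa.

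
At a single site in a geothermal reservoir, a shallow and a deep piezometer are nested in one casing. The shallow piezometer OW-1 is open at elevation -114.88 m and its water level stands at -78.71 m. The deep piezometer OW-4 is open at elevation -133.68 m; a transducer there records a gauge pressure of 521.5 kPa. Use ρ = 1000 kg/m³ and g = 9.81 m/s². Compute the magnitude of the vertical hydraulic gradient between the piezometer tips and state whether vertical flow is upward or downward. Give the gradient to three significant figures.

|i_v| ≈ 0.0963; vertical flow is downward

Total head at OW-1: h = -78.71 m (water level in the standpipe).
Pressure head at OW-4: ψ = P/(ρg) = 521.5×1000 / (1000 × 9.81) = 53.16 m.
Total head at OW-4: h = z + ψ = -133.68 + 53.16 = -80.52 m.
Δh = h(OW-1) − h(OW-4) = -78.71 − (-80.52) = 1.81 m.
Vertical separation Δz = -114.88 − (-133.68) = 18.80 m.
|i_v| = |Δh| / Δz = 1.81 / 18.80 = 0.0963.
Head is higher in the shallow piezometer, so vertical flow is downward (recharge condition).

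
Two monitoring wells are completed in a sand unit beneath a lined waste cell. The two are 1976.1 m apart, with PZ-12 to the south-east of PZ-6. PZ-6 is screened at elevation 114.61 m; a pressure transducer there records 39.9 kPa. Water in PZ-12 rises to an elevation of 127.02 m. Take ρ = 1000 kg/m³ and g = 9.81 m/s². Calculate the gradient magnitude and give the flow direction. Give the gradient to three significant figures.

i ≈ 0.00422; groundwater flows toward the north-west

Pressure head at PZ-6: ψ = P/(ρg) = 39.9×1000 / (1000 × 9.81) = 4.07 m.
Total head at PZ-6: h = z + ψ = 114.61 + 4.07 = 118.68 m.
Total head at PZ-12: h = 127.02 m (water level in the piezometer is the total head).
Head difference: h(PZ-6) − h(PZ-12) = 118.68 − 127.02 = -8.34 m.
Hydraulic gradient: i = |Δh| / L = 8.34 / 1976.1 = 0.00422.
Flow is from higher to lower head: from PZ-12 toward PZ-6, i.e. toward the north-west.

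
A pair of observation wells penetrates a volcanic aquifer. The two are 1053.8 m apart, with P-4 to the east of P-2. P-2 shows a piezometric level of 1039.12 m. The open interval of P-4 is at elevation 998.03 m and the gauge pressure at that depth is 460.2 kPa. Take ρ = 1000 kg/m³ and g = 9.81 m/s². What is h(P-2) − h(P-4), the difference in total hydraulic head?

Δh ≈ -5.82 m

Total head at P-2: h = 1039.12 m (water level in the piezometer is the total head).
Pressure head at P-4: ψ = P/(ρg) = 460.2×1000 / (1000 × 9.81) = 46.91 m.
Total head at P-4: h = z + ψ = 998.03 + 46.91 = 1044.94 m.
Head difference: h(P-2) − h(P-4) = 1039.12 − 1044.94 = -5.82 m.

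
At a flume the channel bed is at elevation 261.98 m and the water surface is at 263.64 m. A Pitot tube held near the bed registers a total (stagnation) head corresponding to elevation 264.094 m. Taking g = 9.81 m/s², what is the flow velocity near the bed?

v ≈ 2.98 m/s

Near the bed, under hydrostatic conditions, the piezometric head (z + ψ) equals the free-surface elevation, 263.64 m.
Velocity head = total − piezometric = 264.094 − 263.64 = 0.454 m.
v = √(2g·h_v) = √(2 × 9.81 × 0.454) = 2.98 m/s.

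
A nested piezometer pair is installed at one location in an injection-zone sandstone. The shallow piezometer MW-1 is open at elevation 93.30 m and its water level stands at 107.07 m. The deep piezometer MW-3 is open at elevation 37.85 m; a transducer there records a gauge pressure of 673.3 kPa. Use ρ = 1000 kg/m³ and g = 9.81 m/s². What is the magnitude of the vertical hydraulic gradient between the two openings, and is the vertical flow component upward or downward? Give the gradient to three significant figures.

|i_v| ≈ 0.0106; vertical flow is downward

Total head at MW-1: h = 107.07 m (water level in the standpipe).
Pressure head at MW-3: ψ = P/(ρg) = 673.3×1000 / (1000 × 9.81) = 68.63 m.
Total head at MW-3: h = z + ψ = 37.85 + 68.63 = 106.48 m.
Δh = h(MW-1) − h(MW-3) = 107.07 − 106.48 = 0.59 m.
Vertical separation Δz = 93.30 − 37.85 = 55.45 m.
|i_v| = |Δh| / Δz = 0.59 / 55.45 = 0.0106.
Head is higher in the shallow piezometer, so vertical flow is downward (recharge condition).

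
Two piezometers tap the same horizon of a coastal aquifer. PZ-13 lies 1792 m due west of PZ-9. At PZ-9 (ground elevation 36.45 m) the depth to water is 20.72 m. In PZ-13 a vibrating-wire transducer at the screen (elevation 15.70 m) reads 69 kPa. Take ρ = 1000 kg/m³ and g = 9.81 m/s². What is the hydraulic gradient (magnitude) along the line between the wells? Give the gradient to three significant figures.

Total head at PZ-9: h = 36.45 − 20.72 = 15.73 m.
Pressure head at PZ-13: ψ = P/(ρg) = 69×1000 / (1000 × 9.81) = 7.03 m.
Total head at PZ-13: h = z + ψ = 15.70 + 7.03 = 22.73 m.
Head difference: h(PZ-9) − h(PZ-13) = 15.73 − 22.73 = -7.00 m.
Hydraulic gradient: i = |Δh| / L = 7.00 / 1792 = 0.00391.

i ≈ 0.00391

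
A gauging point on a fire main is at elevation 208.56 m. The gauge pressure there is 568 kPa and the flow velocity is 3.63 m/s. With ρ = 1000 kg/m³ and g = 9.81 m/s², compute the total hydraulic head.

h ≈ 267.13 m

Pressure head ψ = P/(ρg) = 568×1000 / (1000 × 9.81) = 57.90 m.
Velocity head = v²/(2g) = 3.63² / (2 × 9.81) = 0.672 m.
h = z + ψ + v²/(2g) = 208.56 + 57.90 + 0.672 = 267.13 m.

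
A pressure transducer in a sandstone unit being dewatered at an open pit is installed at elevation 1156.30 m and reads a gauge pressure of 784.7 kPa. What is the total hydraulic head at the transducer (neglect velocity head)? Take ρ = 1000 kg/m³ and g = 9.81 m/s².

ψ = P/(ρg) = 784.7×1000 / (1000 × 9.81) = 79.99 m.
h = z + ψ = 1156.30 + 79.99 = 1236.29 m.

h ≈ 1236.29 m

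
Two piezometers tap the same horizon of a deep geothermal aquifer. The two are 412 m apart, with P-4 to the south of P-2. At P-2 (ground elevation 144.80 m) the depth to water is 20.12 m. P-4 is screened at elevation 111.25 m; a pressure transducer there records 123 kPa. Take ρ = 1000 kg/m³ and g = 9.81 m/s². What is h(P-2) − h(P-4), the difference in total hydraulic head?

Total head at P-2: h = 144.80 − 20.12 = 124.68 m.
Pressure head at P-4: ψ = P/(ρg) = 123×1000 / (1000 × 9.81) = 12.54 m.
Total head at P-4: h = z + ψ = 111.25 + 12.54 = 123.79 m.
Head difference: h(P-2) − h(P-4) = 124.68 − 123.79 = 0.89 m.

Δh ≈ 0.89 m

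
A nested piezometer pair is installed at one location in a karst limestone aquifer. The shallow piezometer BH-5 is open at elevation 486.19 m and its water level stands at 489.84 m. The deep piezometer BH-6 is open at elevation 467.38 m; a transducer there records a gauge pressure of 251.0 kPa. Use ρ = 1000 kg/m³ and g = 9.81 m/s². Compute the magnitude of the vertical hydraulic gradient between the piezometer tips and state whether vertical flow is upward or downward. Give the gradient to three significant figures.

|i_v| ≈ 0.166; vertical flow is upward

Total head at BH-5: h = 489.84 m (water level in the standpipe).
Pressure head at BH-6: ψ = P/(ρg) = 251.0×1000 / (1000 × 9.81) = 25.59 m.
Total head at BH-6: h = z + ψ = 467.38 + 25.59 = 492.97 m.
Δh = h(BH-5) − h(BH-6) = 489.84 − 492.97 = -3.13 m.
Vertical separation Δz = 486.19 − 467.38 = 18.81 m.
|i_v| = |Δh| / Δz = 3.13 / 18.81 = 0.166.
Head is higher in the deep piezometer, so vertical flow is upward (discharge condition).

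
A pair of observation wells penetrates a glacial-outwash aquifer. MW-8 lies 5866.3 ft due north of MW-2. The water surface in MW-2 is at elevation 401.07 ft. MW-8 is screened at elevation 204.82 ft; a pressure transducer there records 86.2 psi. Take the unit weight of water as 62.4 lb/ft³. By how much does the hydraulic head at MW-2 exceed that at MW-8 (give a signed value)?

Δh ≈ -2.67 ft

Total head at MW-2: h = 401.07 ft (water level in the piezometer is the total head).
Pressure head at MW-8: ψ = 144·P/γ = 144 × 86.2 / 62.4 = 198.92 ft.
Total head at MW-8: h = z + ψ = 204.82 + 198.92 = 403.74 ft.
Head difference: h(MW-2) − h(MW-8) = 401.07 − 403.74 = -2.67 ft.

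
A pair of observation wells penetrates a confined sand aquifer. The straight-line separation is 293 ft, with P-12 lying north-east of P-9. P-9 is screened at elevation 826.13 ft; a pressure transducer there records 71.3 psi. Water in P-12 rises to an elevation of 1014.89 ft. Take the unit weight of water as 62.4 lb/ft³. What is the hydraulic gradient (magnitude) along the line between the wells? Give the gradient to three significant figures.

i ≈ 0.0827

Pressure head at P-9: ψ = 144·P/γ = 144 × 71.3 / 62.4 = 164.54 ft.
Total head at P-9: h = z + ψ = 826.13 + 164.54 = 990.67 ft.
Total head at P-12: h = 1014.89 ft (water level in the piezometer is the total head).
Head difference: h(P-9) − h(P-12) = 990.67 − 1014.89 = -24.22 ft.
Hydraulic gradient: i = |Δh| / L = 24.22 / 293 = 0.0827.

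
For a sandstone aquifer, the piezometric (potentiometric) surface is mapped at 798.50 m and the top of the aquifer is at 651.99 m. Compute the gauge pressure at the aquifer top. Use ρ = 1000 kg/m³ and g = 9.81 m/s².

Pressure head at the aquifer top: ψ = h − z = 798.50 − 651.99 = 146.51 m.
P = ρgψ = 1000 × 9.81 × 146.51 = 1437263 Pa ≈ 1440 kPa.

P ≈ 1440 kPa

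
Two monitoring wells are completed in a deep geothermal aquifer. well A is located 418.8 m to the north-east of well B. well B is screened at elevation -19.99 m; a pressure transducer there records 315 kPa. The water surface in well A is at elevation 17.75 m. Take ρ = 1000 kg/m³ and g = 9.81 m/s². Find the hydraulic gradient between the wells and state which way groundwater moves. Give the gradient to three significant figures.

Pressure head at well B: ψ = P/(ρg) = 315×1000 / (1000 × 9.81) = 32.11 m.
Total head at well B: h = z + ψ = -19.99 + 32.11 = 12.12 m.
Total head at well A: h = 17.75 m (water level in the piezometer is the total head).
Head difference: h(well B) − h(well A) = 12.12 − 17.75 = -5.63 m.
Hydraulic gradient: i = |Δh| / L = 5.63 / 418.8 = 0.0134.
Flow is from higher to lower head: from well A toward well B, i.e. toward the south-west.

i ≈ 0.0134; groundwater flows toward the south-west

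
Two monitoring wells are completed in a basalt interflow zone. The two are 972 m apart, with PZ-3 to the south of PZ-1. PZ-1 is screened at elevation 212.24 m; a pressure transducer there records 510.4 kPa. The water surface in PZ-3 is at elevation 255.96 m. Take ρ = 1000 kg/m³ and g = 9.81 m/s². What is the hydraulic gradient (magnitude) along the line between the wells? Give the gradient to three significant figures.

i ≈ 0.00855

Pressure head at PZ-1: ψ = P/(ρg) = 510.4×1000 / (1000 × 9.81) = 52.03 m.
Total head at PZ-1: h = z + ψ = 212.24 + 52.03 = 264.27 m.
Total head at PZ-3: h = 255.96 m (water level in the piezometer is the total head).
Head difference: h(PZ-1) − h(PZ-3) = 264.27 − 255.96 = 8.31 m.
Hydraulic gradient: i = |Δh| / L = 8.31 / 972 = 0.00855.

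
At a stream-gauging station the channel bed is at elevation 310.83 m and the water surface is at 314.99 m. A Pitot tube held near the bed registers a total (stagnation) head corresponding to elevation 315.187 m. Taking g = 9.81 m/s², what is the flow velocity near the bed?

v ≈ 1.97 m/s

Near the bed, under hydrostatic conditions, the piezometric head (z + ψ) equals the free-surface elevation, 314.99 m.
Velocity head = total − piezometric = 315.187 − 314.99 = 0.197 m.
v = √(2g·h_v) = √(2 × 9.81 × 0.197) = 1.97 m/s.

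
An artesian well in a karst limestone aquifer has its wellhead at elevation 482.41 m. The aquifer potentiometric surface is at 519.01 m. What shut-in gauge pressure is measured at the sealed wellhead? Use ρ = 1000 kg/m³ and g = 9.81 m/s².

P ≈ 359 kPa

Head above the cap: Δh = 519.01 − 482.41 = 36.60 m.
P = ρgΔh = 1000 × 9.81 × 36.60 = 359046 Pa ≈ 359 kPa.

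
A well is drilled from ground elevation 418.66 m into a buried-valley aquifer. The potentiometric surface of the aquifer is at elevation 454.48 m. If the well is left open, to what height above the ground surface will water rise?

Water rises to the potentiometric surface, so the rise above ground = 454.48 − 418.66 = 35.82 m.

≈ 35.82 m above ground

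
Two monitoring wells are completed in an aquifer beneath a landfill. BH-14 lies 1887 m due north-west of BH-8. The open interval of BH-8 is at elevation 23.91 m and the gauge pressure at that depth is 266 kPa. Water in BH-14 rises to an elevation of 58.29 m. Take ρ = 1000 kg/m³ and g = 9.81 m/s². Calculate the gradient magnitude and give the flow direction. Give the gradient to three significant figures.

i ≈ 0.00385; groundwater flows toward the south-east

Pressure head at BH-8: ψ = P/(ρg) = 266×1000 / (1000 × 9.81) = 27.12 m.
Total head at BH-8: h = z + ψ = 23.91 + 27.12 = 51.03 m.
Total head at BH-14: h = 58.29 m (water level in the piezometer is the total head).
Head difference: h(BH-8) − h(BH-14) = 51.03 − 58.29 = -7.26 m.
Hydraulic gradient: i = |Δh| / L = 7.26 / 1887 = 0.00385.
Flow is from higher to lower head: from BH-14 toward BH-8, i.e. toward the south-east.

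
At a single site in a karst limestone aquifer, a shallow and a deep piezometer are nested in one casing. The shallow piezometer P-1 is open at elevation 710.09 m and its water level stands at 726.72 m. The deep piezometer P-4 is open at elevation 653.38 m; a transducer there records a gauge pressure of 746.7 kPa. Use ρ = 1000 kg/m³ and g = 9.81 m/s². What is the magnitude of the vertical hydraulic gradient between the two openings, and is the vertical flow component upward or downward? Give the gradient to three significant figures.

|i_v| ≈ 0.0490; vertical flow is upward

Total head at P-1: h = 726.72 m (water level in the standpipe).
Pressure head at P-4: ψ = P/(ρg) = 746.7×1000 / (1000 × 9.81) = 76.12 m.
Total head at P-4: h = z + ψ = 653.38 + 76.12 = 729.50 m.
Δh = h(P-1) − h(P-4) = 726.72 − 729.50 = -2.78 m.
Vertical separation Δz = 710.09 − 653.38 = 56.71 m.
|i_v| = |Δh| / Δz = 2.78 / 56.71 = 0.0490.
Head is higher in the deep piezometer, so vertical flow is upward (discharge condition).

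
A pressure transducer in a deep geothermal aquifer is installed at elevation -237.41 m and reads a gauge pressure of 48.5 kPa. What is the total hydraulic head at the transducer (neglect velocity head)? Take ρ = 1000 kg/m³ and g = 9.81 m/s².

h ≈ -232.47 m

ψ = P/(ρg) = 48.5×1000 / (1000 × 9.81) = 4.94 m.
h = z + ψ = -237.41 + 4.94 = -232.47 m.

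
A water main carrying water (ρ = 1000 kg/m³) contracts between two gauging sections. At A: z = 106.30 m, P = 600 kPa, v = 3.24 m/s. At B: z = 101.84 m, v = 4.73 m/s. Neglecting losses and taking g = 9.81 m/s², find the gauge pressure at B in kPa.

Pressure head at A: ψ₁ = P₁/(ρg) = 600×1000 / (1000 × 9.81) = 61.16 m.
Velocity heads: v₁²/2g = 3.24²/19.62 = 0.535 m; v₂²/2g = 4.73²/19.62 = 1.140 m.
Total head H = z₁ + ψ₁ + v₁²/2g = 106.30 + 61.16 + 0.535 = 167.99 m.
ψ₂ = H − z₂ − v₂²/2g = 167.99 − 101.84 − 1.140 = 65.01 m.
P₂ = ρgψ₂ = 1000 × 9.81 × 65.01 ≈ 638 kPa.

P₂ ≈ 638 kPa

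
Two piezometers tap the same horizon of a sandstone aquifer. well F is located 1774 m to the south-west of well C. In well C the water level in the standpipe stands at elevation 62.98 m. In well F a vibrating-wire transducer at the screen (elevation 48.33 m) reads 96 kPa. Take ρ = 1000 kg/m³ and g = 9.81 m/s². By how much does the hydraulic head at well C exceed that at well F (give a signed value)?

Δh ≈ 4.86 m

Total head at well C: h = 62.98 m (water level in the piezometer is the total head).
Pressure head at well F: ψ = P/(ρg) = 96×1000 / (1000 × 9.81) = 9.79 m.
Total head at well F: h = z + ψ = 48.33 + 9.79 = 58.12 m.
Head difference: h(well C) − h(well F) = 62.98 − 58.12 = 4.86 m.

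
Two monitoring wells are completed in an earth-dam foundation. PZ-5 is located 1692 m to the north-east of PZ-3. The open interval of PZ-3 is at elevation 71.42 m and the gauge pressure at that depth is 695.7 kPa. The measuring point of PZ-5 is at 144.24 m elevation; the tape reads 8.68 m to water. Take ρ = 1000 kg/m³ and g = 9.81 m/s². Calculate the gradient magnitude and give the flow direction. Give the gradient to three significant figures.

Pressure head at PZ-3: ψ = P/(ρg) = 695.7×1000 / (1000 × 9.81) = 70.92 m.
Total head at PZ-3: h = z + ψ = 71.42 + 70.92 = 142.34 m.
Total head at PZ-5: h = 144.24 − 8.68 = 135.56 m.
Head difference: h(PZ-3) − h(PZ-5) = 142.34 − 135.56 = 6.78 m.
Hydraulic gradient: i = |Δh| / L = 6.78 / 1692 = 0.00401.
Flow is from higher to lower head: from PZ-3 toward PZ-5, i.e. toward the north-east.

i ≈ 0.00401; groundwater flows toward the north-east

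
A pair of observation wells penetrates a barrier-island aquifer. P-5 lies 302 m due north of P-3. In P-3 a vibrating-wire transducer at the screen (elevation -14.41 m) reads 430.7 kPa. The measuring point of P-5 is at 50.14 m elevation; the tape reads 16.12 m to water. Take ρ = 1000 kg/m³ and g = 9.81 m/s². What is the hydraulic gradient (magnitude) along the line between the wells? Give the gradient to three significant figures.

i ≈ 0.0150

Pressure head at P-3: ψ = P/(ρg) = 430.7×1000 / (1000 × 9.81) = 43.90 m.
Total head at P-3: h = z + ψ = -14.41 + 43.90 = 29.49 m.
Total head at P-5: h = 50.14 − 16.12 = 34.02 m.
Head difference: h(P-3) − h(P-5) = 29.49 − 34.02 = -4.53 m.
Hydraulic gradient: i = |Δh| / L = 4.53 / 302 = 0.0150.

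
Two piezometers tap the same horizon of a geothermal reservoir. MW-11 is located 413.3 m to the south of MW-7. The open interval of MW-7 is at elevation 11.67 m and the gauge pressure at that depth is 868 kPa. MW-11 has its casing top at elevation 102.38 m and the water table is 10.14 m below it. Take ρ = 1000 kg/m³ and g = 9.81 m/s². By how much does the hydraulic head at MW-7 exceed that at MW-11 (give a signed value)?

Δh ≈ 7.91 m

Pressure head at MW-7: ψ = P/(ρg) = 868×1000 / (1000 × 9.81) = 88.48 m.
Total head at MW-7: h = z + ψ = 11.67 + 88.48 = 100.15 m.
Total head at MW-11: h = 102.38 − 10.14 = 92.24 m.
Head difference: h(MW-7) − h(MW-11) = 100.15 − 92.24 = 7.91 m.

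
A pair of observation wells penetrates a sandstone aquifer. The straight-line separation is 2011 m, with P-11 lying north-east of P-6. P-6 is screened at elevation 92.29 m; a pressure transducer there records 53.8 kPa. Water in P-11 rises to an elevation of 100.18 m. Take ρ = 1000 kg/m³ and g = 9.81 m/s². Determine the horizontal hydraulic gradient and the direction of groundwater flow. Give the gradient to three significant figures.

Pressure head at P-6: ψ = P/(ρg) = 53.8×1000 / (1000 × 9.81) = 5.48 m.
Total head at P-6: h = z + ψ = 92.29 + 5.48 = 97.77 m.
Total head at P-11: h = 100.18 m (water level in the piezometer is the total head).
Head difference: h(P-6) − h(P-11) = 97.77 − 100.18 = -2.41 m.
Hydraulic gradient: i = |Δh| / L = 2.41 / 2011 = 0.00120.
Flow is from higher to lower head: from P-11 toward P-6, i.e. toward the south-west.

i ≈ 0.00120; groundwater flows toward the south-west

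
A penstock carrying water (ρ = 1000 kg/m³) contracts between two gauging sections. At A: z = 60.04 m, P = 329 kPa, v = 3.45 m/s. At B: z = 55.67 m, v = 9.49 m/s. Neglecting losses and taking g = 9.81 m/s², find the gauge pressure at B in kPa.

Pressure head at A: ψ₁ = P₁/(ρg) = 329×1000 / (1000 × 9.81) = 33.54 m.
Velocity heads: v₁²/2g = 3.45²/19.62 = 0.607 m; v₂²/2g = 9.49²/19.62 = 4.590 m.
Total head H = z₁ + ψ₁ + v₁²/2g = 60.04 + 33.54 + 0.607 = 94.19 m.
ψ₂ = H − z₂ − v₂²/2g = 94.19 − 55.67 − 4.590 = 33.93 m.
P₂ = ρgψ₂ = 1000 × 9.81 × 33.93 ≈ 333 kPa.

P₂ ≈ 333 kPa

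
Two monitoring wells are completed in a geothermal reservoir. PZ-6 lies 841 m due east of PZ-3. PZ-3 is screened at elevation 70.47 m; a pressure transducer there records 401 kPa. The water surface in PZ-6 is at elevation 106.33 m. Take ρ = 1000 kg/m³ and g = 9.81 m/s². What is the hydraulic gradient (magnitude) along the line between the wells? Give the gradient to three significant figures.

Pressure head at PZ-3: ψ = P/(ρg) = 401×1000 / (1000 × 9.81) = 40.88 m.
Total head at PZ-3: h = z + ψ = 70.47 + 40.88 = 111.35 m.
Total head at PZ-6: h = 106.33 m (water level in the piezometer is the total head).
Head difference: h(PZ-3) − h(PZ-6) = 111.35 − 106.33 = 5.02 m.
Hydraulic gradient: i = |Δh| / L = 5.02 / 841 = 0.00597.

i ≈ 0.00597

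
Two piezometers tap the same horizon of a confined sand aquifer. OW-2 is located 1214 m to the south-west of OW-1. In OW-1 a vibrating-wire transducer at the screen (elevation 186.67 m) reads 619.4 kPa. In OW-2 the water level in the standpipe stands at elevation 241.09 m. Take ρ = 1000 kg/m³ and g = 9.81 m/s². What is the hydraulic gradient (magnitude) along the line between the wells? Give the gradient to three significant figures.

i ≈ 0.00718

Pressure head at OW-1: ψ = P/(ρg) = 619.4×1000 / (1000 × 9.81) = 63.14 m.
Total head at OW-1: h = z + ψ = 186.67 + 63.14 = 249.81 m.
Total head at OW-2: h = 241.09 m (water level in the piezometer is the total head).
Head difference: h(OW-1) − h(OW-2) = 249.81 − 241.09 = 8.72 m.
Hydraulic gradient: i = |Δh| / L = 8.72 / 1214 = 0.00718.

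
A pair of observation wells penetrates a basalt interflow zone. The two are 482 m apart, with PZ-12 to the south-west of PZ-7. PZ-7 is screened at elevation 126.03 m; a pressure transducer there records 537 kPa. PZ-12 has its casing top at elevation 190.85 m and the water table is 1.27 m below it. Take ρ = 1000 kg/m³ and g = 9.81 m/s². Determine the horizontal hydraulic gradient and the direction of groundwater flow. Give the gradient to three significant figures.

i ≈ 0.0183; groundwater flows toward the north-east

Pressure head at PZ-7: ψ = P/(ρg) = 537×1000 / (1000 × 9.81) = 54.74 m.
Total head at PZ-7: h = z + ψ = 126.03 + 54.74 = 180.77 m.
Total head at PZ-12: h = 190.85 − 1.27 = 189.58 m.
Head difference: h(PZ-7) − h(PZ-12) = 180.77 − 189.58 = -8.81 m.
Hydraulic gradient: i = |Δh| / L = 8.81 / 482 = 0.0183.
Flow is from higher to lower head: from PZ-12 toward PZ-7, i.e. toward the north-east.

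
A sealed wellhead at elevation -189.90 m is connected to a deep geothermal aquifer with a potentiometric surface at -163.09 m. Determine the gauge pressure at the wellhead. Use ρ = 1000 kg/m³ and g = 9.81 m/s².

Head above the cap: Δh = -163.09 − (-189.90) = 26.81 m.
P = ρgΔh = 1000 × 9.81 × 26.81 = 263006 Pa ≈ 263 kPa.

P ≈ 263 kPa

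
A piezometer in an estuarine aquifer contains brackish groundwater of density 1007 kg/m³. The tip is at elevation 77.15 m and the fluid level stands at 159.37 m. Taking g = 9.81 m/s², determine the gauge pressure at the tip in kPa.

Pressure head ψ = h − z = 159.37 − 77.15 = 82.22 m.
P = ρgψ = 1007 × 9.81 × 82.22 = 812224 Pa ≈ 812 kPa.

P ≈ 812 kPa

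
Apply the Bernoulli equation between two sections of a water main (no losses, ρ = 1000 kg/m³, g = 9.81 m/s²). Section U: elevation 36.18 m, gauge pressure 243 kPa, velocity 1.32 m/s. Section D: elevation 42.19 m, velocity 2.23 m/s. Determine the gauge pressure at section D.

P₂ ≈ 182 kPa

Pressure head at U: ψ₁ = P₁/(ρg) = 243×1000 / (1000 × 9.81) = 24.77 m.
Velocity heads: v₁²/2g = 1.32²/19.62 = 0.089 m; v₂²/2g = 2.23²/19.62 = 0.253 m.
Total head H = z₁ + ψ₁ + v₁²/2g = 36.18 + 24.77 + 0.089 = 61.04 m.
ψ₂ = H − z₂ − v₂²/2g = 61.04 − 42.19 − 0.253 = 18.60 m.
P₂ = ρgψ₂ = 1000 × 9.81 × 18.60 ≈ 182 kPa.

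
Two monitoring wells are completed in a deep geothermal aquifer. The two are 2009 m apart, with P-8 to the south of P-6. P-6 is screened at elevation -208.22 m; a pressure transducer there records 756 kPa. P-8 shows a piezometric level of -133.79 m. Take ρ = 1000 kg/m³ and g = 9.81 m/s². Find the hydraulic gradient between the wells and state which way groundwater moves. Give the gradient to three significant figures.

i ≈ 0.00131; groundwater flows toward the south

Pressure head at P-6: ψ = P/(ρg) = 756×1000 / (1000 × 9.81) = 77.06 m.
Total head at P-6: h = z + ψ = -208.22 + 77.06 = -131.16 m.
Total head at P-8: h = -133.79 m (water level in the piezometer is the total head).
Head difference: h(P-6) − h(P-8) = -131.16 − (-133.79) = 2.63 m.
Hydraulic gradient: i = |Δh| / L = 2.63 / 2009 = 0.00131.
Flow is from higher to lower head: from P-6 toward P-8, i.e. toward the south.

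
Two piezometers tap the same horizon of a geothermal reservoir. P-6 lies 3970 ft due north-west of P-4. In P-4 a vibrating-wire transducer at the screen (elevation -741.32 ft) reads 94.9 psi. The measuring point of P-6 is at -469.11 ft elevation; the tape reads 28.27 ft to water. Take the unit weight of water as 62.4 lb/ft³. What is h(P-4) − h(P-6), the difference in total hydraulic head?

Δh ≈ -24.94 ft

Pressure head at P-4: ψ = 144·P/γ = 144 × 94.9 / 62.4 = 219.00 ft.
Total head at P-4: h = z + ψ = -741.32 + 219.00 = -522.32 ft.
Total head at P-6: h = -469.11 − 28.27 = -497.38 ft.
Head difference: h(P-4) − h(P-6) = -522.32 − (-497.38) = -24.94 ft.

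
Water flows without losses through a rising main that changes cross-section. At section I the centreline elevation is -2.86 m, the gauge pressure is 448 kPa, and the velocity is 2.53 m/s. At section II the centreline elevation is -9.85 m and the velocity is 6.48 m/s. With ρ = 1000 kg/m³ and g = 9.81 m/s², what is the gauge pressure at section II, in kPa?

Pressure head at I: ψ₁ = P₁/(ρg) = 448×1000 / (1000 × 9.81) = 45.67 m.
Velocity heads: v₁²/2g = 2.53²/19.62 = 0.326 m; v₂²/2g = 6.48²/19.62 = 2.140 m.
Total head H = z₁ + ψ₁ + v₁²/2g = -2.86 + 45.67 + 0.326 = 43.14 m.
ψ₂ = H − z₂ − v₂²/2g = 43.14 − (-9.85) − 2.140 = 50.85 m.
P₂ = ρgψ₂ = 1000 × 9.81 × 50.85 ≈ 499 kPa.

P₂ ≈ 499 kPa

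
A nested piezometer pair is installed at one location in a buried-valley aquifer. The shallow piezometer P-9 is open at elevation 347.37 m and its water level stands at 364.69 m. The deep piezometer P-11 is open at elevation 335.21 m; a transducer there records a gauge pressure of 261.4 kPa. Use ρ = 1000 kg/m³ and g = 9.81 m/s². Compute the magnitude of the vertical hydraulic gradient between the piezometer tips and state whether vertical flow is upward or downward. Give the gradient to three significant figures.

Total head at P-9: h = 364.69 m (water level in the standpipe).
Pressure head at P-11: ψ = P/(ρg) = 261.4×1000 / (1000 × 9.81) = 26.65 m.
Total head at P-11: h = z + ψ = 335.21 + 26.65 = 361.86 m.
Δh = h(P-9) − h(P-11) = 364.69 − 361.86 = 2.83 m.
Vertical separation Δz = 347.37 − 335.21 = 12.16 m.
|i_v| = |Δh| / Δz = 2.83 / 12.16 = 0.233.
Head is higher in the shallow piezometer, so vertical flow is downward (recharge condition).

|i_v| ≈ 0.233; vertical flow is downward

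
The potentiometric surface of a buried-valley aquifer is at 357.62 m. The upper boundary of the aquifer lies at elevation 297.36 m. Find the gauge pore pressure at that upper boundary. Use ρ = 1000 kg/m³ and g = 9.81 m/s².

Pressure head at the aquifer top: ψ = h − z = 357.62 − 297.36 = 60.26 m.
P = ρgψ = 1000 × 9.81 × 60.26 = 591151 Pa ≈ 591 kPa.

P ≈ 591 kPa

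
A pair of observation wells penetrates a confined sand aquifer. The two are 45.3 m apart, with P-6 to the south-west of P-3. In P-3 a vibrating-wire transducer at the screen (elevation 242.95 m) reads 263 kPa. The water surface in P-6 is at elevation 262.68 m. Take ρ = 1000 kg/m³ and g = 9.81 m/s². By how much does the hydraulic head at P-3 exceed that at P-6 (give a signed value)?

Pressure head at P-3: ψ = P/(ρg) = 263×1000 / (1000 × 9.81) = 26.81 m.
Total head at P-3: h = z + ψ = 242.95 + 26.81 = 269.76 m.
Total head at P-6: h = 262.68 m (water level in the piezometer is the total head).
Head difference: h(P-3) − h(P-6) = 269.76 − 262.68 = 7.08 m.

Δh ≈ 7.08 m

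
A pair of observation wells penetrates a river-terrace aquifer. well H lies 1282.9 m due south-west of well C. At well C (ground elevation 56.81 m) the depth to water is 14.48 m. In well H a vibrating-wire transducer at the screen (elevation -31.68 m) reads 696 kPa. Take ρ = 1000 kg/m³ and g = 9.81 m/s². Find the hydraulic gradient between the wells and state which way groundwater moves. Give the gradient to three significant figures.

i ≈ 0.00239; groundwater flows toward the south-west

Total head at well C: h = 56.81 − 14.48 = 42.33 m.
Pressure head at well H: ψ = P/(ρg) = 696×1000 / (1000 × 9.81) = 70.95 m.
Total head at well H: h = z + ψ = -31.68 + 70.95 = 39.27 m.
Head difference: h(well C) − h(well H) = 42.33 − 39.27 = 3.06 m.
Hydraulic gradient: i = |Δh| / L = 3.06 / 1282.9 = 0.00239.
Flow is from higher to lower head: from well C toward well H, i.e. toward the south-west.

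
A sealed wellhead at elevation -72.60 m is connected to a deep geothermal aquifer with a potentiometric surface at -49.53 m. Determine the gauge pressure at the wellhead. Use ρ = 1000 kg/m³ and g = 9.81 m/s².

P ≈ 226 kPa

Head above the cap: Δh = -49.53 − (-72.60) = 23.07 m.
P = ρgΔh = 1000 × 9.81 × 23.07 = 226317 Pa ≈ 226 kPa.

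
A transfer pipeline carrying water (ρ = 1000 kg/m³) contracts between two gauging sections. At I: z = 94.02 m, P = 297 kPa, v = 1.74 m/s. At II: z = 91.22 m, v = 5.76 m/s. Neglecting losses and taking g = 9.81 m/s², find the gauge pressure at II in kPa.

P₂ ≈ 309 kPa

Pressure head at I: ψ₁ = P₁/(ρg) = 297×1000 / (1000 × 9.81) = 30.28 m.
Velocity heads: v₁²/2g = 1.74²/19.62 = 0.154 m; v₂²/2g = 5.76²/19.62 = 1.691 m.
Total head H = z₁ + ψ₁ + v₁²/2g = 94.02 + 30.28 + 0.154 = 124.45 m.
ψ₂ = H − z₂ − v₂²/2g = 124.45 − 91.22 − 1.691 = 31.54 m.
P₂ = ρgψ₂ = 1000 × 9.81 × 31.54 ≈ 309 kPa.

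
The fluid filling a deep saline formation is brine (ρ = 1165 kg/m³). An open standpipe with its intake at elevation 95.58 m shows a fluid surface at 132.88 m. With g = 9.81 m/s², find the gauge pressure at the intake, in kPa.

Pressure head ψ = h − z = 132.88 − 95.58 = 37.30 m.
P = ρgψ = 1165 × 9.81 × 37.30 = 426289 Pa ≈ 426 kPa.

P ≈ 426 kPa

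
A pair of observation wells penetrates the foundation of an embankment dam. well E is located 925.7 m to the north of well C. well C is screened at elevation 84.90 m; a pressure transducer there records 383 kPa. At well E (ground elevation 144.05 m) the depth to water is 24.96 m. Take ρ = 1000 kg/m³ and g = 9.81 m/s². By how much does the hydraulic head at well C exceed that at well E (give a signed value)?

Δh ≈ 4.85 m

Pressure head at well C: ψ = P/(ρg) = 383×1000 / (1000 × 9.81) = 39.04 m.
Total head at well C: h = z + ψ = 84.90 + 39.04 = 123.94 m.
Total head at well E: h = 144.05 − 24.96 = 119.09 m.
Head difference: h(well C) − h(well E) = 123.94 − 119.09 = 4.85 m.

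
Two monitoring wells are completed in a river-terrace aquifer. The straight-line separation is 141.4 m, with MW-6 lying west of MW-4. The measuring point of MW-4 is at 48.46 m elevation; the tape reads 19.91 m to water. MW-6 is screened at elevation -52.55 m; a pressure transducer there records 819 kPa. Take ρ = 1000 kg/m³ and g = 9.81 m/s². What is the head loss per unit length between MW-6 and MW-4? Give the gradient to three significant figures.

Total head at MW-4: h = 48.46 − 19.91 = 28.55 m.
Pressure head at MW-6: ψ = P/(ρg) = 819×1000 / (1000 × 9.81) = 83.49 m.
Total head at MW-6: h = z + ψ = -52.55 + 83.49 = 30.94 m.
Head difference: h(MW-4) − h(MW-6) = 28.55 − 30.94 = -2.39 m.
Hydraulic gradient: i = |Δh| / L = 2.39 / 141.4 = 0.0169.

i ≈ 0.0169 m/m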